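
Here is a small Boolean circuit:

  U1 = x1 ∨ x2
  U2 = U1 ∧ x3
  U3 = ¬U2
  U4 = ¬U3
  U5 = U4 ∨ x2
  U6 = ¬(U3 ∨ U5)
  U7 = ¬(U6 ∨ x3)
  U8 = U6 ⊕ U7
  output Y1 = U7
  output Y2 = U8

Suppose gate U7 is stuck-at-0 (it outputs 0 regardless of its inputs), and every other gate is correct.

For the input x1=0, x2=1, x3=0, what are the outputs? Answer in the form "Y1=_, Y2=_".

Propagate with U7 forced: U1=1, U2=0, U3=1, U4=0, U5=1, U6=0, U7=0 [stuck-at-0], U8=0.
So the outputs are Y1=0, Y2=0. (Without the fault they would be Y1=1, Y2=1.)

Y1=0, Y2=0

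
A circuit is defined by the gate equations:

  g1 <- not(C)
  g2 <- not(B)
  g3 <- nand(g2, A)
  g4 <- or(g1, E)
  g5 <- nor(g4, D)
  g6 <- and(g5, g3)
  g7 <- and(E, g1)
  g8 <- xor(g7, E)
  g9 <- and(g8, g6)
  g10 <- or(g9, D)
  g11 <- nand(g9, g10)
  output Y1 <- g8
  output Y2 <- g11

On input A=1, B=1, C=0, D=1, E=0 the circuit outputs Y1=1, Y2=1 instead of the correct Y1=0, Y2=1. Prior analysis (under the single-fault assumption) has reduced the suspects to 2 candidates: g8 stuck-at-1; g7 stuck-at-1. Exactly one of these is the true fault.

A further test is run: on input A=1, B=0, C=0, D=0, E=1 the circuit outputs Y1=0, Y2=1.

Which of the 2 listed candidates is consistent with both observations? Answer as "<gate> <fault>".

g7 stuck-at-1

Evaluate each candidate on input A=1, B=0, C=0, D=0, E=1:
  g8 stuck-at-1: g1=1, g2=1, g3=0, g4=1, g5=0, g6=0, g7=1, g8=1 [stuck-at-1], g9=0, g10=0, g11=1 → Y1=1, Y2=1 — eliminated
  g7 stuck-at-1: g1=1, g2=1, g3=0, g4=1, g5=0, g6=0, g7=1 [stuck-at-1], g8=0, g9=0, g10=0, g11=1 → Y1=0, Y2=1 — matches
Only g7 stuck-at-1 reproduces the observed Y1=0, Y2=1.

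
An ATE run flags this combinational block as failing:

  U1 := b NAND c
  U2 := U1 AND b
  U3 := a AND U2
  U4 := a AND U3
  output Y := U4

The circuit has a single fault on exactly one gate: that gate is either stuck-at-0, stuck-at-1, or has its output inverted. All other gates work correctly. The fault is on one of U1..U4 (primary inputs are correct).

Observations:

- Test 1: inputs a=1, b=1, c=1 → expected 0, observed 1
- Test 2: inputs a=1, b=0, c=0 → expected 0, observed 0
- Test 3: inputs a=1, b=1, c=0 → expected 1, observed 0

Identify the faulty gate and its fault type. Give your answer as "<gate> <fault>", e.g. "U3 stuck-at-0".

U1 inverted output

Fault-free values for test 1 (a=1, b=1, c=1): U1=0, U2=0, U3=0, U4=0, giving Y=0. Observed 1.
Test 1: faults giving observed 1 are {U1 stuck-at-1, U1 inverted output, U2 stuck-at-1, U2 inverted output, U3 stuck-at-1, U3 inverted output, U4 stuck-at-1, U4 inverted output}.
Test 2 (a=1, b=0, c=0): fault-free U1=1, U2=0, U3=0, U4=0 → 0; observed 0. Eliminates U2 stuck-at-1, U2 inverted output, U3 stuck-at-1, U3 inverted output, U4 stuck-at-1, U4 inverted output.
Test 3 (a=1, b=1, c=0): fault-free U1=1, U2=1, U3=1, U4=1 → 1; observed 0. Eliminates U1 stuck-at-1.
Only U1 inverted output is consistent with every test.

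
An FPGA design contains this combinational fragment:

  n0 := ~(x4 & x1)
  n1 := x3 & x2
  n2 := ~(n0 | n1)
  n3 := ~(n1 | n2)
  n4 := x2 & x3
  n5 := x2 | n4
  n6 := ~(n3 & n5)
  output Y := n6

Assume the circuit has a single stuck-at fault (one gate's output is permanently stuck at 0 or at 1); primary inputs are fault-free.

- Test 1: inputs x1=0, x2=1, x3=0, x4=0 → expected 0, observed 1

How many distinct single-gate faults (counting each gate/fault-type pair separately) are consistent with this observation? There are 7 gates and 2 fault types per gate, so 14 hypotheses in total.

Fault-free: n0=1, n1=0, n2=0, n3=1, n4=0, n5=1, n6=0 → 0. Observed 1.
  n0 stuck-at-0: output 1 ✓
  n0 stuck-at-1: output 0 ✗
  n1 stuck-at-0: output 0 ✗
  n1 stuck-at-1: output 1 ✓
  n2 stuck-at-0: output 0 ✗
  n2 stuck-at-1: output 1 ✓
  n3 stuck-at-0: output 1 ✓
  n3 stuck-at-1: output 0 ✗
  n4 stuck-at-0: output 0 ✗
  n4 stuck-at-1: output 0 ✗
  n5 stuck-at-0: output 1 ✓
  n5 stuck-at-1: output 0 ✗
  n6 stuck-at-0: output 0 ✗
  n6 stuck-at-1: output 1 ✓
Consistent faults: {n0 stuck-at-0, n1 stuck-at-1, n2 stuck-at-1, n3 stuck-at-0, n5 stuck-at-0, n6 stuck-at-1} — 6 in all.

6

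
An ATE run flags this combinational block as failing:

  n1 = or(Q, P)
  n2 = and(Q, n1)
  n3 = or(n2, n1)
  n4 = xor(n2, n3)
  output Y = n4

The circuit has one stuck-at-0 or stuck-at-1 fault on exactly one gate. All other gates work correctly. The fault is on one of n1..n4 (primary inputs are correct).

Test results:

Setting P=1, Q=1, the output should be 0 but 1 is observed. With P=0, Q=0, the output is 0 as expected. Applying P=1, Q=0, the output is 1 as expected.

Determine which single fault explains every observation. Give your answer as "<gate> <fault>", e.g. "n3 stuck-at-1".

n2 stuck-at-0

Fault-free values for test 1 (P=1, Q=1): n1=1, n2=1, n3=1, n4=0, giving Y=0. Observed 1.
Test 1: faults giving observed 1 are {n2 stuck-at-0, n3 stuck-at-0, n4 stuck-at-1}.
Test 2 (P=0, Q=0): fault-free n1=0, n2=0, n3=0, n4=0 → 0; observed 0. Eliminates n4 stuck-at-1.
Test 3 (P=1, Q=0): fault-free n1=1, n2=0, n3=1, n4=1 → 1; observed 1. Eliminates n3 stuck-at-0.
Only n2 stuck-at-0 is consistent with every test.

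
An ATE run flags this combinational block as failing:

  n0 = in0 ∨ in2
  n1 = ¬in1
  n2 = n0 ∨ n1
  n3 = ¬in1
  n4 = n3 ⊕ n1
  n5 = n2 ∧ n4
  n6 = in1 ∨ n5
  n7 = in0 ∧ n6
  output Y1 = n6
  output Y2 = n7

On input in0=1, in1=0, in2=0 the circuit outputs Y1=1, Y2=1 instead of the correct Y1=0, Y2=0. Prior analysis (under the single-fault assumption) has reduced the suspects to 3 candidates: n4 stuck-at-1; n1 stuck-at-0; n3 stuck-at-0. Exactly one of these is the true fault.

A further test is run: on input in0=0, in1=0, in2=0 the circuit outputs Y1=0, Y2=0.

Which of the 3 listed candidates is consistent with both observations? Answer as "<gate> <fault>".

n1 stuck-at-0

Evaluate each candidate on input in0=0, in1=0, in2=0:
  n4 stuck-at-1: n0=0, n1=1, n2=1, n3=1, n4=1 [stuck-at-1], n5=1, n6=1, n7=0 → Y1=1, Y2=0 — eliminated
  n1 stuck-at-0: n0=0, n1=0 [stuck-at-0], n2=0, n3=1, n4=1, n5=0, n6=0, n7=0 → Y1=0, Y2=0 — matches
  n3 stuck-at-0: n0=0, n1=1, n2=1, n3=0 [stuck-at-0], n4=1, n5=1, n6=1, n7=0 → Y1=1, Y2=0 — eliminated
Only n1 stuck-at-0 reproduces the observed Y1=0, Y2=0.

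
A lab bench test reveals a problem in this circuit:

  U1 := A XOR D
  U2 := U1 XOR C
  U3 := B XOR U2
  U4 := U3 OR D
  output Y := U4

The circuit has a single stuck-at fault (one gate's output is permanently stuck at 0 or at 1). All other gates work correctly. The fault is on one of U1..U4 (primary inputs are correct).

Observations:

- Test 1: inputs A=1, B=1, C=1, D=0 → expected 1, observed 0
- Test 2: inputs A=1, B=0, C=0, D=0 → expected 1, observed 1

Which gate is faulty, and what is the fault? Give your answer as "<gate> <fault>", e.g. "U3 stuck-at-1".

Fault-free values for test 1 (A=1, B=1, C=1, D=0): U1=1, U2=0, U3=1, U4=1, giving Y=1. Observed 0.
Test 1: faults giving observed 0 are {U1 stuck-at-0, U2 stuck-at-1, U3 stuck-at-0, U4 stuck-at-0}.
Test 2 (A=1, B=0, C=0, D=0): fault-free U1=1, U2=1, U3=1, U4=1 → 1; observed 1. Eliminates U1 stuck-at-0, U3 stuck-at-0, U4 stuck-at-0.
Only U2 stuck-at-1 is consistent with every test.

U2 stuck-at-1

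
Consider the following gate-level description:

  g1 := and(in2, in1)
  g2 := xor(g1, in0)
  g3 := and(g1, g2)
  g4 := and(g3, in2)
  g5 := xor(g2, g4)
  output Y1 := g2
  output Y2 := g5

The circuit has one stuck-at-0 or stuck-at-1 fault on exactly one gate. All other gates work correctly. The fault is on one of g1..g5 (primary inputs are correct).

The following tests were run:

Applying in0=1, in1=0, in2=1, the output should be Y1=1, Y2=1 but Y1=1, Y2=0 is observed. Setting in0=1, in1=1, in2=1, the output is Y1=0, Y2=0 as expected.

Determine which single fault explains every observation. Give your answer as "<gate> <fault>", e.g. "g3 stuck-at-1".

Fault-free values for test 1 (in0=1, in1=0, in2=1): g1=0, g2=1, g3=0, g4=0, g5=1, giving Y1=1, Y2=1. Observed Y1=1, Y2=0.
Test 1: faults giving observed Y1=1, Y2=0 are {g3 stuck-at-1, g4 stuck-at-1, g5 stuck-at-0}.
Test 2 (in0=1, in1=1, in2=1): fault-free g1=1, g2=0, g3=0, g4=0, g5=0 → Y1=0, Y2=0; observed Y1=0, Y2=0. Eliminates g3 stuck-at-1, g4 stuck-at-1.
Only g5 stuck-at-0 is consistent with every test.

g5 stuck-at-0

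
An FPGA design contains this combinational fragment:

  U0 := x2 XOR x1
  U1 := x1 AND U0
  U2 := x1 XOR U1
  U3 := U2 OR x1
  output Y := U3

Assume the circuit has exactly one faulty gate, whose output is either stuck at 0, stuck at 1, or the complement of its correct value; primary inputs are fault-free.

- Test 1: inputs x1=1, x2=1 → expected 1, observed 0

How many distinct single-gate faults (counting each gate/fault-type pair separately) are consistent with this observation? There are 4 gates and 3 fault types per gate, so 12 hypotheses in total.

Fault-free: U0=0, U1=0, U2=1, U3=1 → 1. Observed 0.
  U0 stuck-at-0: output 1 ✗
  U0 stuck-at-1: output 1 ✗
  U0 inverted output: output 1 ✗
  U1 stuck-at-0: output 1 ✗
  U1 stuck-at-1: output 1 ✗
  U1 inverted output: output 1 ✗
  U2 stuck-at-0: output 1 ✗
  U2 stuck-at-1: output 1 ✗
  U2 inverted output: output 1 ✗
  U3 stuck-at-0: output 0 ✓
  U3 stuck-at-1: output 1 ✗
  U3 inverted output: output 0 ✓
Consistent faults: {U3 stuck-at-0, U3 inverted output} — 2 in all.

2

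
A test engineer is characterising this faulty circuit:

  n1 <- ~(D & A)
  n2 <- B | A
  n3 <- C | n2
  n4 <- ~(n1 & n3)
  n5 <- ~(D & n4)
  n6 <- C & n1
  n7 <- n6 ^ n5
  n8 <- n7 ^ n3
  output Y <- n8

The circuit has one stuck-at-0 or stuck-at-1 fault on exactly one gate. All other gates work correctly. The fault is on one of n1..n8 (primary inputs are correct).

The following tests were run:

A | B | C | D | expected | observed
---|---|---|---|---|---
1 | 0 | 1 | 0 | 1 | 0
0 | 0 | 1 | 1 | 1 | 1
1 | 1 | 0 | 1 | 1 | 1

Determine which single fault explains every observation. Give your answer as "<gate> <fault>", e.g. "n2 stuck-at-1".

n1 stuck-at-0

Fault-free values for test 1 (A=1, B=0, C=1, D=0): n1=1, n2=1, n3=1, n4=0, n5=1, n6=1, n7=0, n8=1, giving Y=1. Observed 0.
Test 1: faults giving observed 0 are {n1 stuck-at-0, n3 stuck-at-0, n5 stuck-at-0, n6 stuck-at-0, n7 stuck-at-1, n8 stuck-at-0}.
Test 2 (A=0, B=0, C=1, D=1): fault-free n1=1, n2=0, n3=1, n4=0, n5=1, n6=1, n7=0, n8=1 → 1; observed 1. Eliminates n5 stuck-at-0, n6 stuck-at-0, n7 stuck-at-1, n8 stuck-at-0.
Test 3 (A=1, B=1, C=0, D=1): fault-free n1=0, n2=1, n3=1, n4=1, n5=0, n6=0, n7=0, n8=1 → 1; observed 1. Eliminates n3 stuck-at-0.
Only n1 stuck-at-0 is consistent with every test.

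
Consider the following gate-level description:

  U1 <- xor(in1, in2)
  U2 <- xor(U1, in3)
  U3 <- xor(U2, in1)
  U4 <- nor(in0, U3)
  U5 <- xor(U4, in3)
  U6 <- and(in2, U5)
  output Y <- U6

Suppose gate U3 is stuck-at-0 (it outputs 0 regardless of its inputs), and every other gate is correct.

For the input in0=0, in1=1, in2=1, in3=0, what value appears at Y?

1

Propagate with U3 forced: U1=0, U2=0, U3=0 [stuck-at-0], U4=1, U5=1, U6=1.
So Y = 1. (Without the fault it would be 0.)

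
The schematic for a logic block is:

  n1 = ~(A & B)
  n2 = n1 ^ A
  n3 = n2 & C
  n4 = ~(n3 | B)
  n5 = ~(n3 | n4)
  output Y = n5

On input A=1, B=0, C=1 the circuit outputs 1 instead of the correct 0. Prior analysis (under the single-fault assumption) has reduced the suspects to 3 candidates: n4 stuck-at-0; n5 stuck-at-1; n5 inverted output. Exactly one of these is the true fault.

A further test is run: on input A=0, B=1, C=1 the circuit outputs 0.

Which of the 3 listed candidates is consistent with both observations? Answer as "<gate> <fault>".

n4 stuck-at-0

Evaluate each candidate on input A=0, B=1, C=1:
  n4 stuck-at-0: n1=1, n2=1, n3=1, n4=0 [stuck-at-0], n5=0 → 0 — matches
  n5 stuck-at-1: n1=1, n2=1, n3=1, n4=0, n5=1 [stuck-at-1] → 1 — eliminated
  n5 inverted output: n1=1, n2=1, n3=1, n4=0, n5=1 [inverted output] → 1 — eliminated
Only n4 stuck-at-0 reproduces the observed 0.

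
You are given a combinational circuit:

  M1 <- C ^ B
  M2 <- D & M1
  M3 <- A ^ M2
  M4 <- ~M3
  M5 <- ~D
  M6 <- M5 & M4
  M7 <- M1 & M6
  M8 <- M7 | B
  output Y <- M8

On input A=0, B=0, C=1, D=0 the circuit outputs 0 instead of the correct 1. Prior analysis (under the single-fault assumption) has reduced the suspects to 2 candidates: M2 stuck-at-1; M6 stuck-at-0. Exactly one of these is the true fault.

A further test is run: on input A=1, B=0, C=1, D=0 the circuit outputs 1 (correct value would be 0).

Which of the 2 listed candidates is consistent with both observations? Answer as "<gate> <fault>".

M2 stuck-at-1

Evaluate each candidate on input A=1, B=0, C=1, D=0:
  M2 stuck-at-1: M1=1, M2=1 [stuck-at-1], M3=0, M4=1, M5=1, M6=1, M7=1, M8=1 → 1 — matches
  M6 stuck-at-0: M1=1, M2=0, M3=1, M4=0, M5=1, M6=0 [stuck-at-0], M7=0, M8=0 → 0 — eliminated
Only M2 stuck-at-1 reproduces the observed 1.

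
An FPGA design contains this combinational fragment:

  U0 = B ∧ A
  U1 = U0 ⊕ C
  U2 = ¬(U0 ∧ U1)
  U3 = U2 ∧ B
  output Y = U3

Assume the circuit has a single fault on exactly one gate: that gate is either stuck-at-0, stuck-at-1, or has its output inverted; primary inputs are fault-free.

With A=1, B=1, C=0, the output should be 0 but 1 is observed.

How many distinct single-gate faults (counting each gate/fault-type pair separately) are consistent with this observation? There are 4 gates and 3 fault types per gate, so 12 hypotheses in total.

8

Fault-free: U0=1, U1=1, U2=0, U3=0 → 0. Observed 1.
  U0 stuck-at-0: output 1 ✓
  U0 stuck-at-1: output 0 ✗
  U0 inverted output: output 1 ✓
  U1 stuck-at-0: output 1 ✓
  U1 stuck-at-1: output 0 ✗
  U1 inverted output: output 1 ✓
  U2 stuck-at-0: output 0 ✗
  U2 stuck-at-1: output 1 ✓
  U2 inverted output: output 1 ✓
  U3 stuck-at-0: output 0 ✗
  U3 stuck-at-1: output 1 ✓
  U3 inverted output: output 1 ✓
Consistent faults: {U0 stuck-at-0, U0 inverted output, U1 stuck-at-0, U1 inverted output, U2 stuck-at-1, U2 inverted output, U3 stuck-at-1, U3 inverted output} — 8 in all.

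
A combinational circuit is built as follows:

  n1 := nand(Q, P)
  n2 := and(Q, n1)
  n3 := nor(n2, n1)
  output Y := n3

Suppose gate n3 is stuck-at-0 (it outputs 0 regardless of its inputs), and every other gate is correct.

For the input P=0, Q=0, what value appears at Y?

Propagate with n3 forced: n1=1, n2=0, n3=0 [stuck-at-0].
So Y = 0. (Same as the fault-free value — the fault is masked on this input.)

0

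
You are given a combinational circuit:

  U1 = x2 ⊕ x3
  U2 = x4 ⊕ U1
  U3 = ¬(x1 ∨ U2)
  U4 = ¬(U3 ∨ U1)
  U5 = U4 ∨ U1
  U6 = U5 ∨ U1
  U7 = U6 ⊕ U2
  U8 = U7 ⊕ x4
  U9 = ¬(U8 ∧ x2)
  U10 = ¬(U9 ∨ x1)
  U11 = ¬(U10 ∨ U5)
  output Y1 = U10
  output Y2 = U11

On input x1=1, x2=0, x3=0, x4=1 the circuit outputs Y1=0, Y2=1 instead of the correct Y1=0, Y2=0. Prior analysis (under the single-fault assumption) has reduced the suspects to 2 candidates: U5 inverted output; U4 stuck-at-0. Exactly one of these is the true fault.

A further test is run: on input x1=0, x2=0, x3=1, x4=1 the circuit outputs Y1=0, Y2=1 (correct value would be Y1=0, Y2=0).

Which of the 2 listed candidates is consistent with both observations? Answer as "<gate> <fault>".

Evaluate each candidate on input x1=0, x2=0, x3=1, x4=1:
  U5 inverted output: U1=1, U2=0, U3=1, U4=0, U5=0 [inverted output], U6=1, U7=1, U8=0, U9=1, U10=0, U11=1 → Y1=0, Y2=1 — matches
  U4 stuck-at-0: U1=1, U2=0, U3=1, U4=0 [stuck-at-0], U5=1, U6=1, U7=1, U8=0, U9=1, U10=0, U11=0 → Y1=0, Y2=0 — eliminated
Only U5 inverted output reproduces the observed Y1=0, Y2=1.

U5 inverted output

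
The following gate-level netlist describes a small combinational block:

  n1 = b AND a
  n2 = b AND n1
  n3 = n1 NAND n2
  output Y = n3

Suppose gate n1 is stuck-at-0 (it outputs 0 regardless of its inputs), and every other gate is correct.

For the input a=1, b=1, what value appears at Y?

Propagate with n1 forced: n1=0 [stuck-at-0], n2=0, n3=1.
So Y = 1. (Without the fault it would be 0.)

1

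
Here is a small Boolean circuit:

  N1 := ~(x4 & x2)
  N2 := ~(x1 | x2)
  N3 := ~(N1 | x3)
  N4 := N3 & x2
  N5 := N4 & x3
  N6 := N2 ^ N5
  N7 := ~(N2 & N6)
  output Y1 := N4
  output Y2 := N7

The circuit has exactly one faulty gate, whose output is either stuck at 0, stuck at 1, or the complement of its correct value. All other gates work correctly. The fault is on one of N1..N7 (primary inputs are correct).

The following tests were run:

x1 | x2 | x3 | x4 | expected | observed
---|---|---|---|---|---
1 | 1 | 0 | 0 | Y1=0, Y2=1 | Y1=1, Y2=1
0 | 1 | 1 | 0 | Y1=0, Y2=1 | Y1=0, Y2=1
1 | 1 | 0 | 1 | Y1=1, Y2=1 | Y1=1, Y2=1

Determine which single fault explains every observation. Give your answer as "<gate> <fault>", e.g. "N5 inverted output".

Fault-free values for test 1 (x1=1, x2=1, x3=0, x4=0): N1=1, N2=0, N3=0, N4=0, N5=0, N6=0, N7=1, giving Y1=0, Y2=1. Observed Y1=1, Y2=1.
Test 1: faults giving observed Y1=1, Y2=1 are {N1 stuck-at-0, N1 inverted output, N3 stuck-at-1, N3 inverted output, N4 stuck-at-1, N4 inverted output}.
Test 2 (x1=0, x2=1, x3=1, x4=0): fault-free N1=1, N2=0, N3=0, N4=0, N5=0, N6=0, N7=1 → Y1=0, Y2=1; observed Y1=0, Y2=1. Eliminates N3 stuck-at-1, N3 inverted output, N4 stuck-at-1, N4 inverted output.
Test 3 (x1=1, x2=1, x3=0, x4=1): fault-free N1=0, N2=0, N3=1, N4=1, N5=0, N6=0, N7=1 → Y1=1, Y2=1; observed Y1=1, Y2=1. Eliminates N1 inverted output.
Only N1 stuck-at-0 is consistent with every test.

N1 stuck-at-0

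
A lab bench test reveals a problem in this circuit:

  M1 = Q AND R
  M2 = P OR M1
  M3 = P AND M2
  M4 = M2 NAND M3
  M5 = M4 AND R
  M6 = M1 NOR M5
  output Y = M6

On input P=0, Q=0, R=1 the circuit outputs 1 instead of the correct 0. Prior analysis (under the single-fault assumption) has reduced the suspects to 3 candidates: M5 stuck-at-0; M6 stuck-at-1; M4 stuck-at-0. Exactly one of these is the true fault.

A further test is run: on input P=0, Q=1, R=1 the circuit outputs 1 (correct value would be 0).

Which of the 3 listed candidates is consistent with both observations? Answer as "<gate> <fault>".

Evaluate each candidate on input P=0, Q=1, R=1:
  M5 stuck-at-0: M1=1, M2=1, M3=0, M4=1, M5=0 [stuck-at-0], M6=0 → 0 — eliminated
  M6 stuck-at-1: M1=1, M2=1, M3=0, M4=1, M5=1, M6=1 [stuck-at-1] → 1 — matches
  M4 stuck-at-0: M1=1, M2=1, M3=0, M4=0 [stuck-at-0], M5=0, M6=0 → 0 — eliminated
Only M6 stuck-at-1 reproduces the observed 1.

M6 stuck-at-1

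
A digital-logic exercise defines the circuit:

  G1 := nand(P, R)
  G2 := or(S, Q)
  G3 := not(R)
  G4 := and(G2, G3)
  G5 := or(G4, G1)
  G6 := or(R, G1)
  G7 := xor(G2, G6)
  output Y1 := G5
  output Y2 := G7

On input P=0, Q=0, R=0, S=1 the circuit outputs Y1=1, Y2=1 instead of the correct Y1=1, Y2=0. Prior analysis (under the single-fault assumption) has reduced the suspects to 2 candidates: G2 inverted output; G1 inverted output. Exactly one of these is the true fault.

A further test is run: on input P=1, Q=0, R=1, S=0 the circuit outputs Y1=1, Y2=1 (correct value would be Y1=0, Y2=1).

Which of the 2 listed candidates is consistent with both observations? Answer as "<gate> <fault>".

Evaluate each candidate on input P=1, Q=0, R=1, S=0:
  G2 inverted output: G1=0, G2=1 [inverted output], G3=0, G4=0, G5=0, G6=1, G7=0 → Y1=0, Y2=0 — eliminated
  G1 inverted output: G1=1 [inverted output], G2=0, G3=0, G4=0, G5=1, G6=1, G7=1 → Y1=1, Y2=1 — matches
Only G1 inverted output reproduces the observed Y1=1, Y2=1.

G1 inverted output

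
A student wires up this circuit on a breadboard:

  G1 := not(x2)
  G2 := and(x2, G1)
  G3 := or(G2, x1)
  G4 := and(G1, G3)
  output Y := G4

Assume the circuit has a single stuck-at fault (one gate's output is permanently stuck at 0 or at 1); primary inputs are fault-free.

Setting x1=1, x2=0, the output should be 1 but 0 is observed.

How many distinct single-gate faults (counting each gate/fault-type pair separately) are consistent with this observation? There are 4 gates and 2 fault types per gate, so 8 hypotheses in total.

3

Fault-free: G1=1, G2=0, G3=1, G4=1 → 1. Observed 0.
  G1 stuck-at-0: output 0 ✓
  G1 stuck-at-1: output 1 ✗
  G2 stuck-at-0: output 1 ✗
  G2 stuck-at-1: output 1 ✗
  G3 stuck-at-0: output 0 ✓
  G3 stuck-at-1: output 1 ✗
  G4 stuck-at-0: output 0 ✓
  G4 stuck-at-1: output 1 ✗
Consistent faults: {G1 stuck-at-0, G3 stuck-at-0, G4 stuck-at-0} — 3 in all.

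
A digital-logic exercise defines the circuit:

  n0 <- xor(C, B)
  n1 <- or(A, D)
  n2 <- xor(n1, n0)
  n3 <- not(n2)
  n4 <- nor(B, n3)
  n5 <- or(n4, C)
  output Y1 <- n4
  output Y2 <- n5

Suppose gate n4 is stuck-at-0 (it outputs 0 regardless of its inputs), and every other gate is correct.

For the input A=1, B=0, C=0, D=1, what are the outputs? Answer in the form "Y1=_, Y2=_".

Y1=0, Y2=0

Propagate with n4 forced: n0=0, n1=1, n2=1, n3=0, n4=0 [stuck-at-0], n5=0.
So the outputs are Y1=0, Y2=0. (Without the fault they would be Y1=1, Y2=1.)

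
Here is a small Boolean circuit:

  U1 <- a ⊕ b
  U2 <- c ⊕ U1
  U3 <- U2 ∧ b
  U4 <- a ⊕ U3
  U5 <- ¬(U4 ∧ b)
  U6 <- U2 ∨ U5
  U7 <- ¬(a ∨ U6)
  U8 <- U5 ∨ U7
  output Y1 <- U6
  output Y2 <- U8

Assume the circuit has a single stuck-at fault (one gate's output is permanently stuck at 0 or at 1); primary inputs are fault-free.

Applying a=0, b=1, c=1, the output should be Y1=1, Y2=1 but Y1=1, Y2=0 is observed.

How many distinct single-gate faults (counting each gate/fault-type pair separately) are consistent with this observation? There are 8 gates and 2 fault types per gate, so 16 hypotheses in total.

Fault-free: U1=1, U2=0, U3=0, U4=0, U5=1, U6=1, U7=0, U8=1 → Y1=1, Y2=1. Observed Y1=1, Y2=0.
  U1: stuck-at-0 ✓; others ✗
  U2: stuck-at-1 ✓; others ✗
  U3: none of the 2 fault types match ✗
  U4: none of the 2 fault types match ✗
  U5: none of the 2 fault types match ✗
  U6: none of the 2 fault types match ✗
  U7: none of the 2 fault types match ✗
  U8: stuck-at-0 ✓; others ✗
Consistent faults: {U1 stuck-at-0, U2 stuck-at-1, U8 stuck-at-0} — 3 in all.

3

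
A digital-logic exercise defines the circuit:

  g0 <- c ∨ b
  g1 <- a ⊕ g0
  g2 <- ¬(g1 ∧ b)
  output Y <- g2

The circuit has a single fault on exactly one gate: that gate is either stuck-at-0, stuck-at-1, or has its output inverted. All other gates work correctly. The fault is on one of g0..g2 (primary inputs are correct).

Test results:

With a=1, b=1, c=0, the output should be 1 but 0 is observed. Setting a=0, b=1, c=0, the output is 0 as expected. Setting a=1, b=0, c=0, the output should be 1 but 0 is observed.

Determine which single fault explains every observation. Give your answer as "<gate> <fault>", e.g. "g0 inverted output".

g2 stuck-at-0

Fault-free values for test 1 (a=1, b=1, c=0): g0=1, g1=0, g2=1, giving Y=1. Observed 0.
Test 1: faults giving observed 0 are {g0 stuck-at-0, g0 inverted output, g1 stuck-at-1, g1 inverted output, g2 stuck-at-0, g2 inverted output}.
Test 2 (a=0, b=1, c=0): fault-free g0=1, g1=1, g2=0 → 0; observed 0. Eliminates g0 stuck-at-0, g0 inverted output, g1 inverted output, g2 inverted output.
Test 3 (a=1, b=0, c=0): fault-free g0=0, g1=1, g2=1 → 1; observed 0. Eliminates g1 stuck-at-1.
Only g2 stuck-at-0 is consistent with every test.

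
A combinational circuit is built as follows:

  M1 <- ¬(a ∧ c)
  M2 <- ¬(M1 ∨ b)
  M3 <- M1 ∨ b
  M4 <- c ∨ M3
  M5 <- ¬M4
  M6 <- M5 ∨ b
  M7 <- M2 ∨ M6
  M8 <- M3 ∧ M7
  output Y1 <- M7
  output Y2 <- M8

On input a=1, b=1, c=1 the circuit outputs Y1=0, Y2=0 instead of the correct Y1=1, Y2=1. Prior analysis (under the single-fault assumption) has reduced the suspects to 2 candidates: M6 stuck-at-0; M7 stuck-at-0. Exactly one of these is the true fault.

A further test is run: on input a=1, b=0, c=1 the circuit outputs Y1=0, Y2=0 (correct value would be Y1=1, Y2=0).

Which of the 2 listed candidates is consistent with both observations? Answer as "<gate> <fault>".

Evaluate each candidate on input a=1, b=0, c=1:
  M6 stuck-at-0: M1=0, M2=1, M3=0, M4=1, M5=0, M6=0 [stuck-at-0], M7=1, M8=0 → Y1=1, Y2=0 — eliminated
  M7 stuck-at-0: M1=0, M2=1, M3=0, M4=1, M5=0, M6=0, M7=0 [stuck-at-0], M8=0 → Y1=0, Y2=0 — matches
Only M7 stuck-at-0 reproduces the observed Y1=0, Y2=0.

M7 stuck-at-0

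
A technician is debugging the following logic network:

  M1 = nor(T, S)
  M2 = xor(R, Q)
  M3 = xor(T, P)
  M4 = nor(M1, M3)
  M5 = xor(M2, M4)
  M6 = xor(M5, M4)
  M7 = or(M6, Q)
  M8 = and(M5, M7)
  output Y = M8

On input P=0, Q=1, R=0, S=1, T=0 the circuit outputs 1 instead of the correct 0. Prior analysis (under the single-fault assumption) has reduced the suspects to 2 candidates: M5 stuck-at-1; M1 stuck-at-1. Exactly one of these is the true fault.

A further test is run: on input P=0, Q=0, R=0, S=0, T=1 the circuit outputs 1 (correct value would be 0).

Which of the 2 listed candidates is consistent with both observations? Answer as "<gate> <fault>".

M5 stuck-at-1

Evaluate each candidate on input P=0, Q=0, R=0, S=0, T=1:
  M5 stuck-at-1: M1=0, M2=0, M3=1, M4=0, M5=1 [stuck-at-1], M6=1, M7=1, M8=1 → 1 — matches
  M1 stuck-at-1: M1=1 [stuck-at-1], M2=0, M3=1, M4=0, M5=0, M6=0, M7=0, M8=0 → 0 — eliminated
Only M5 stuck-at-1 reproduces the observed 1.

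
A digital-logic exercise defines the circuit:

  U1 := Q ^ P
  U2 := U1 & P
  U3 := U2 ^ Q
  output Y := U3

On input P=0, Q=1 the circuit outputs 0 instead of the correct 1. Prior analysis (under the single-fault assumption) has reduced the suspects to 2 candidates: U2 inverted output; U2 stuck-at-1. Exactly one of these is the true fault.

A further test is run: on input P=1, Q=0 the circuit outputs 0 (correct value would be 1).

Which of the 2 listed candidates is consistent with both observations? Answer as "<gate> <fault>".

Evaluate each candidate on input P=1, Q=0:
  U2 inverted output: U1=1, U2=0 [inverted output], U3=0 → 0 — matches
  U2 stuck-at-1: U1=1, U2=1 [stuck-at-1], U3=1 → 1 — eliminated
Only U2 inverted output reproduces the observed 0.

U2 inverted output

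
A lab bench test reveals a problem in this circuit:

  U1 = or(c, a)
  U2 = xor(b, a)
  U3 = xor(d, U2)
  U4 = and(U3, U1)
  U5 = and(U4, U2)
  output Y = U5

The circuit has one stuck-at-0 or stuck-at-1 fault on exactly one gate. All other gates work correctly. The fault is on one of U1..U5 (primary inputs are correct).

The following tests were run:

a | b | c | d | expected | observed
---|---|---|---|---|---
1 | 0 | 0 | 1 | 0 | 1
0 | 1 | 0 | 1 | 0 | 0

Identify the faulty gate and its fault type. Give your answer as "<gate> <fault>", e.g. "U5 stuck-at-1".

U3 stuck-at-1

Fault-free values for test 1 (a=1, b=0, c=0, d=1): U1=1, U2=1, U3=0, U4=0, U5=0, giving Y=0. Observed 1.
Test 1: faults giving observed 1 are {U3 stuck-at-1, U4 stuck-at-1, U5 stuck-at-1}.
Test 2 (a=0, b=1, c=0, d=1): fault-free U1=0, U2=1, U3=0, U4=0, U5=0 → 0; observed 0. Eliminates U4 stuck-at-1, U5 stuck-at-1.
Only U3 stuck-at-1 is consistent with every test.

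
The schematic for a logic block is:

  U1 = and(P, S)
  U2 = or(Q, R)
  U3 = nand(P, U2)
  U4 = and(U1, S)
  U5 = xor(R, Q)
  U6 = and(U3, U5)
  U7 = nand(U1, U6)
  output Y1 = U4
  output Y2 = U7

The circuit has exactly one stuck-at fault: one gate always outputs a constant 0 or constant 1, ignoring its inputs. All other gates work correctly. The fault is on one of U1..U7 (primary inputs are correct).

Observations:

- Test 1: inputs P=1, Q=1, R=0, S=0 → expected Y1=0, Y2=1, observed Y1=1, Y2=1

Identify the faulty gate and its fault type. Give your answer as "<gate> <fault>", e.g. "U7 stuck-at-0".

Fault-free values for test 1 (P=1, Q=1, R=0, S=0): U1=0, U2=1, U3=0, U4=0, U5=1, U6=0, U7=1, giving Y1=0, Y2=1. Observed Y1=1, Y2=1.
Test 1: faults giving observed Y1=1, Y2=1 are {U4 stuck-at-1}.
Only U4 stuck-at-1 is consistent with every test.

U4 stuck-at-1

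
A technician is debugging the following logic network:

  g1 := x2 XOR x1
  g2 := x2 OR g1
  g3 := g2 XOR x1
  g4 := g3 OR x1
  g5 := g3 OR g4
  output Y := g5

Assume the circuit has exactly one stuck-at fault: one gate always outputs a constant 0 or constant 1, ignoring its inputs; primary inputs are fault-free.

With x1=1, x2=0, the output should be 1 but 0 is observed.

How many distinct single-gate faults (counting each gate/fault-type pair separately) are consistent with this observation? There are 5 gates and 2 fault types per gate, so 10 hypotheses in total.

Fault-free: g1=1, g2=1, g3=0, g4=1, g5=1 → 1. Observed 0.
  g1 stuck-at-0: output 1 ✗
  g1 stuck-at-1: output 1 ✗
  g2 stuck-at-0: output 1 ✗
  g2 stuck-at-1: output 1 ✗
  g3 stuck-at-0: output 1 ✗
  g3 stuck-at-1: output 1 ✗
  g4 stuck-at-0: output 0 ✓
  g4 stuck-at-1: output 1 ✗
  g5 stuck-at-0: output 0 ✓
  g5 stuck-at-1: output 1 ✗
Consistent faults: {g4 stuck-at-0, g5 stuck-at-0} — 2 in all.

2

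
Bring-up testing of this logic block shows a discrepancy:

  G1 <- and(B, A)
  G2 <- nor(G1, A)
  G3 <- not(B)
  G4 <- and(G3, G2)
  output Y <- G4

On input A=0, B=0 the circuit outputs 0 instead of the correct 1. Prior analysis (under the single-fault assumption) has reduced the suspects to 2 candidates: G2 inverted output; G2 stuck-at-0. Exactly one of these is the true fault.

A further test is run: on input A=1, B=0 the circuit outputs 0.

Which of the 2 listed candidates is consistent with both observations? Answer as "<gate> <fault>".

Evaluate each candidate on input A=1, B=0:
  G2 inverted output: G1=0, G2=1 [inverted output], G3=1, G4=1 → 1 — eliminated
  G2 stuck-at-0: G1=0, G2=0 [stuck-at-0], G3=1, G4=0 → 0 — matches
Only G2 stuck-at-0 reproduces the observed 0.

G2 stuck-at-0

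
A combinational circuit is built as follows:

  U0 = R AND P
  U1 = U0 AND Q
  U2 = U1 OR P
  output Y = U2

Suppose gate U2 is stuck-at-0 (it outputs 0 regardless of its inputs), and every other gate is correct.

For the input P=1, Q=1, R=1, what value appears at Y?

Propagate with U2 forced: U0=1, U1=1, U2=0 [stuck-at-0].
So Y = 0. (Without the fault it would be 1.)

0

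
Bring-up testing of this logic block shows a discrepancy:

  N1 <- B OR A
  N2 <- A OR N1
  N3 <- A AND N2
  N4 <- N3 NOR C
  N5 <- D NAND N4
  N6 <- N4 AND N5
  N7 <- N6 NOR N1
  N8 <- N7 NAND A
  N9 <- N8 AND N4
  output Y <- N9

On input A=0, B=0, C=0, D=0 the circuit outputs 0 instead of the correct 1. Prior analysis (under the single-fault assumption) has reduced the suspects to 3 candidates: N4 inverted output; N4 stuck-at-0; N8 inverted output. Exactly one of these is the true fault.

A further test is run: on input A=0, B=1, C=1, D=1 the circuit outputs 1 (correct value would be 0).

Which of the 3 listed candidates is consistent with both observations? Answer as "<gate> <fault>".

Evaluate each candidate on input A=0, B=1, C=1, D=1:
  N4 inverted output: N1=1, N2=1, N3=0, N4=1 [inverted output], N5=0, N6=0, N7=0, N8=1, N9=1 → 1 — matches
  N4 stuck-at-0: N1=1, N2=1, N3=0, N4=0 [stuck-at-0], N5=1, N6=0, N7=0, N8=1, N9=0 → 0 — eliminated
  N8 inverted output: N1=1, N2=1, N3=0, N4=0, N5=1, N6=0, N7=0, N8=0 [inverted output], N9=0 → 0 — eliminated
Only N4 inverted output reproduces the observed 1.

N4 inverted output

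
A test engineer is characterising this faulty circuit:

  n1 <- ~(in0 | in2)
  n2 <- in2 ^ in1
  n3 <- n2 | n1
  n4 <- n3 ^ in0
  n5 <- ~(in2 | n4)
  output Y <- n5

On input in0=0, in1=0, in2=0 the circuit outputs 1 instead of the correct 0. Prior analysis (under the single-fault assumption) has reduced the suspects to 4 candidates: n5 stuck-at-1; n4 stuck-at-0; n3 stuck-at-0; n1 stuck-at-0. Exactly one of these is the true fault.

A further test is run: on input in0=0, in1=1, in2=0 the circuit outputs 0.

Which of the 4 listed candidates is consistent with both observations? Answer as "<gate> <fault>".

n1 stuck-at-0

Evaluate each candidate on input in0=0, in1=1, in2=0:
  n5 stuck-at-1: n1=1, n2=1, n3=1, n4=1, n5=1 [stuck-at-1] → 1 — eliminated
  n4 stuck-at-0: n1=1, n2=1, n3=1, n4=0 [stuck-at-0], n5=1 → 1 — eliminated
  n3 stuck-at-0: n1=1, n2=1, n3=0 [stuck-at-0], n4=0, n5=1 → 1 — eliminated
  n1 stuck-at-0: n1=0 [stuck-at-0], n2=1, n3=1, n4=1, n5=0 → 0 — matches
Only n1 stuck-at-0 reproduces the observed 0.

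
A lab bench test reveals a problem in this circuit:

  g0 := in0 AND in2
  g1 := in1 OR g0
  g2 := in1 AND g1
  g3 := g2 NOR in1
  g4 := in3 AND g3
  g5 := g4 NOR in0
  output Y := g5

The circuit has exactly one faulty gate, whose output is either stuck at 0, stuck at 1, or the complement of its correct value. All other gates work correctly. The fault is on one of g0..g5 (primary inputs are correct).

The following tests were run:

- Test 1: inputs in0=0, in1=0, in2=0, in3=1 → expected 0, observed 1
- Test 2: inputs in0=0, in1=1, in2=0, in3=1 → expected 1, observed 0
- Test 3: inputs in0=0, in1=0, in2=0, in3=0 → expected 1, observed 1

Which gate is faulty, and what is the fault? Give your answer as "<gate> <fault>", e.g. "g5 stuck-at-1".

g3 inverted output

Fault-free values for test 1 (in0=0, in1=0, in2=0, in3=1): g0=0, g1=0, g2=0, g3=1, g4=1, g5=0, giving Y=0. Observed 1.
Test 1: faults giving observed 1 are {g2 stuck-at-1, g2 inverted output, g3 stuck-at-0, g3 inverted output, g4 stuck-at-0, g4 inverted output, g5 stuck-at-1, g5 inverted output}.
Test 2 (in0=0, in1=1, in2=0, in3=1): fault-free g0=0, g1=1, g2=1, g3=0, g4=0, g5=1 → 1; observed 0. Eliminates g2 stuck-at-1, g2 inverted output, g3 stuck-at-0, g4 stuck-at-0, g5 stuck-at-1.
Test 3 (in0=0, in1=0, in2=0, in3=0): fault-free g0=0, g1=0, g2=0, g3=1, g4=0, g5=1 → 1; observed 1. Eliminates g4 inverted output, g5 inverted output.
Only g3 inverted output is consistent with every test.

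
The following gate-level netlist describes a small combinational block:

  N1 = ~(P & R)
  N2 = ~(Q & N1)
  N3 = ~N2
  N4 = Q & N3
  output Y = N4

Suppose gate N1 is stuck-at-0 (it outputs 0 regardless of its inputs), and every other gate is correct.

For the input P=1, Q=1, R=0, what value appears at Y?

0

Propagate with N1 forced: N1=0 [stuck-at-0], N2=1, N3=0, N4=0.
So Y = 0. (Without the fault it would be 1.)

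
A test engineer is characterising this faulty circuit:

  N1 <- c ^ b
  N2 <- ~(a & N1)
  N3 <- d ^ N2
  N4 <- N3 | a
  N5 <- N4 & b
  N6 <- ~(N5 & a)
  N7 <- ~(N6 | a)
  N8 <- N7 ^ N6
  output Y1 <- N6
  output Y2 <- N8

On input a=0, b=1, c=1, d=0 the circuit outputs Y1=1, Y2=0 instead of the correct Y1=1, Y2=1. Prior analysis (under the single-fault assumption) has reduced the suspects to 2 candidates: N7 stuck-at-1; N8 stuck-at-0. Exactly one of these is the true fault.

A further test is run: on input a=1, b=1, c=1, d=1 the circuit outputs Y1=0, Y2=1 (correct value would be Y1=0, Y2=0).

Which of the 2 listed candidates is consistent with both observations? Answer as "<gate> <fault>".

Evaluate each candidate on input a=1, b=1, c=1, d=1:
  N7 stuck-at-1: N1=0, N2=1, N3=0, N4=1, N5=1, N6=0, N7=1 [stuck-at-1], N8=1 → Y1=0, Y2=1 — matches
  N8 stuck-at-0: N1=0, N2=1, N3=0, N4=1, N5=1, N6=0, N7=0, N8=0 [stuck-at-0] → Y1=0, Y2=0 — eliminated
Only N7 stuck-at-1 reproduces the observed Y1=0, Y2=1.

N7 stuck-at-1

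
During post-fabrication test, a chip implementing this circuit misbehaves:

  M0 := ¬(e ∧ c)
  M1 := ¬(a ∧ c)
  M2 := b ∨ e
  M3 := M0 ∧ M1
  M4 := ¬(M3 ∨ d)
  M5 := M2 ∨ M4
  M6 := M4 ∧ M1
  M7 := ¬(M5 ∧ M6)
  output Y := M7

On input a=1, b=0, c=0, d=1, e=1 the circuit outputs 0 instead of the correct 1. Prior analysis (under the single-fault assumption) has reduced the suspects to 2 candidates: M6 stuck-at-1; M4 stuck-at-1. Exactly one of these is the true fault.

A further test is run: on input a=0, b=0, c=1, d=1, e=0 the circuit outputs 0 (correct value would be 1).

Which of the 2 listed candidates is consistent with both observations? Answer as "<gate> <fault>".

Evaluate each candidate on input a=0, b=0, c=1, d=1, e=0:
  M6 stuck-at-1: M0=1, M1=1, M2=0, M3=1, M4=0, M5=0, M6=1 [stuck-at-1], M7=1 → 1 — eliminated
  M4 stuck-at-1: M0=1, M1=1, M2=0, M3=1, M4=1 [stuck-at-1], M5=1, M6=1, M7=0 → 0 — matches
Only M4 stuck-at-1 reproduces the observed 0.

M4 stuck-at-1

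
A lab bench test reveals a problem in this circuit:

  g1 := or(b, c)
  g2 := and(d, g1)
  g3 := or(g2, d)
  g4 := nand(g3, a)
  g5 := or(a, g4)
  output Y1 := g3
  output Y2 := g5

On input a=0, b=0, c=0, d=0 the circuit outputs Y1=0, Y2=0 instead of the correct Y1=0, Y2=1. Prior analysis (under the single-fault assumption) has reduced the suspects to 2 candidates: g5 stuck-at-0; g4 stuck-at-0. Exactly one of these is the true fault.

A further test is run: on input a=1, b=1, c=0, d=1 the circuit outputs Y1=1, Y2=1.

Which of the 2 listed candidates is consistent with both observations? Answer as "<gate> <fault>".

Evaluate each candidate on input a=1, b=1, c=0, d=1:
  g5 stuck-at-0: g1=1, g2=1, g3=1, g4=0, g5=0 [stuck-at-0] → Y1=1, Y2=0 — eliminated
  g4 stuck-at-0: g1=1, g2=1, g3=1, g4=0 [stuck-at-0], g5=1 → Y1=1, Y2=1 — matches
Only g4 stuck-at-0 reproduces the observed Y1=1, Y2=1.

g4 stuck-at-0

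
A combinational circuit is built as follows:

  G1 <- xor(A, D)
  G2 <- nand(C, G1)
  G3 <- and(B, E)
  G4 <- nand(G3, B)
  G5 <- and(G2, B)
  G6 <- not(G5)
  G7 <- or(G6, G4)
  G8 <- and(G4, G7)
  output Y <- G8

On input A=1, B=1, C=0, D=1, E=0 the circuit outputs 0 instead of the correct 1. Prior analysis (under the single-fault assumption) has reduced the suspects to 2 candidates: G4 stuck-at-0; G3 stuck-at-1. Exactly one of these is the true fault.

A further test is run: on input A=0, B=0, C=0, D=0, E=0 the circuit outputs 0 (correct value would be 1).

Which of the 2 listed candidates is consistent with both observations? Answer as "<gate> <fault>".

Evaluate each candidate on input A=0, B=0, C=0, D=0, E=0:
  G4 stuck-at-0: G1=0, G2=1, G3=0, G4=0 [stuck-at-0], G5=0, G6=1, G7=1, G8=0 → 0 — matches
  G3 stuck-at-1: G1=0, G2=1, G3=1 [stuck-at-1], G4=1, G5=0, G6=1, G7=1, G8=1 → 1 — eliminated
Only G4 stuck-at-0 reproduces the observed 0.

G4 stuck-at-0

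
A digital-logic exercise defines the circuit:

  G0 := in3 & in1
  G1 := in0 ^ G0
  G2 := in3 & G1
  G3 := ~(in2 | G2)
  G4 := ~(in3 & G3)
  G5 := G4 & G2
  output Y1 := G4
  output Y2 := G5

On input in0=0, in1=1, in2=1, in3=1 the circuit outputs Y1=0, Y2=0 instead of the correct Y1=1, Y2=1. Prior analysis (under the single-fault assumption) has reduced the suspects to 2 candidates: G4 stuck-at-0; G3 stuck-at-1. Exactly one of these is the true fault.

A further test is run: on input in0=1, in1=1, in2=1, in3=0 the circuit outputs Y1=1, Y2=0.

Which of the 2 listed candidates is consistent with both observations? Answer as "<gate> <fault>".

G3 stuck-at-1

Evaluate each candidate on input in0=1, in1=1, in2=1, in3=0:
  G4 stuck-at-0: G0=0, G1=1, G2=0, G3=0, G4=0 [stuck-at-0], G5=0 → Y1=0, Y2=0 — eliminated
  G3 stuck-at-1: G0=0, G1=1, G2=0, G3=1 [stuck-at-1], G4=1, G5=0 → Y1=1, Y2=0 — matches
Only G3 stuck-at-1 reproduces the observed Y1=1, Y2=0.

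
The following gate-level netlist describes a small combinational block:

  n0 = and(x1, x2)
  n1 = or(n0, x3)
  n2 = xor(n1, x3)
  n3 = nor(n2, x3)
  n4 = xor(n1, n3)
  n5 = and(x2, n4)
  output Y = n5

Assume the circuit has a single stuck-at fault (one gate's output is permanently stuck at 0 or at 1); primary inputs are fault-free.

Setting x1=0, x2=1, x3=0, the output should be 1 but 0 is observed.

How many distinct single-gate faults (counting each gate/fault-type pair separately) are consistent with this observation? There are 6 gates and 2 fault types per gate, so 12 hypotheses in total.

Fault-free: n0=0, n1=0, n2=0, n3=1, n4=1, n5=1 → 1. Observed 0.
  n0 stuck-at-0: output 1 ✗
  n0 stuck-at-1: output 1 ✗
  n1 stuck-at-0: output 1 ✗
  n1 stuck-at-1: output 1 ✗
  n2 stuck-at-0: output 1 ✗
  n2 stuck-at-1: output 0 ✓
  n3 stuck-at-0: output 0 ✓
  n3 stuck-at-1: output 1 ✗
  n4 stuck-at-0: output 0 ✓
  n4 stuck-at-1: output 1 ✗
  n5 stuck-at-0: output 0 ✓
  n5 stuck-at-1: output 1 ✗
Consistent faults: {n2 stuck-at-1, n3 stuck-at-0, n4 stuck-at-0, n5 stuck-at-0} — 4 in all.

4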